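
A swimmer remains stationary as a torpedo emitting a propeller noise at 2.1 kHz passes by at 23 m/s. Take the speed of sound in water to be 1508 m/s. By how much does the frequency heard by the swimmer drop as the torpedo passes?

Approaching: f₁ = f · v/(v − v_s) = 2.1 × 1508/1485 ≈ 2.1325 kHz.
Receding: f₂ = f · v/(v + v_s) = 2.1 × 1508/1531 ≈ 2.0685 kHz.
Drop: f₁ − f₂ = 2f·v·v_s/(v² − v_s²) = 2 × 2.1 × 1508 × 23/(1508² − 23²) ≈ 0.0641 kHz.

0.0641 kHz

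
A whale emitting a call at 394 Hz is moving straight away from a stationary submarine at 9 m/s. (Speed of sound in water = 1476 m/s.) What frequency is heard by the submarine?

Moving source, stationary observer: f' = f · v/(v + v_s) since the source is receding.
f' = 394 × 1476/(1476 + 9) = 394 × 1476/1485 ≈ 392 Hz.

392 Hz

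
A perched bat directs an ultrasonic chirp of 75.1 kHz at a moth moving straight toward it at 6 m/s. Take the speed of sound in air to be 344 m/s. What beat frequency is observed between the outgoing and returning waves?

The moth first receives the wave as a moving observer: f₁ = f₀ · (v + u)/v = 75.1 × (344 + 6)/344 ≈ 76.41 kHz.
The reflection then acts as a moving source: f₂ = f₁ · v/(v − u) ≈ 77.77 kHz.
Beat frequency (with f₀ = 75100 Hz): |f₂ − f₀| = 2u·f₀/(v − u) = 2 × 6 × 75100/338 ≈ 2666 Hz.

2666 Hz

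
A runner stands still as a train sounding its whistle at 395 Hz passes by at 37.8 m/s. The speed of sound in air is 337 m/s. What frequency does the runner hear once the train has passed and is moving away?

355 Hz

Receding: f₂ = f · v/(v + v_s) = 395 × 337/374.8 ≈ 355 Hz.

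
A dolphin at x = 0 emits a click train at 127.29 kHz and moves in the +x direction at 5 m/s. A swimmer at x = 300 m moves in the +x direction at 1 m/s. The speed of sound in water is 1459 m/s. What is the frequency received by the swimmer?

127.6 kHz

The observer lies on the +x side, so the source is heading toward the observer and the observer is heading away from the source.
Both move, so f' = f · (v − v_o)/(v − v_s).
f' = 127.29 × (1459 − 1)/(1459 − 5) = 127.29 × 1458/1454 ≈ 127.6 kHz.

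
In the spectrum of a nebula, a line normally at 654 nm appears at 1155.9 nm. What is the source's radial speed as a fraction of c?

λ'/λ₀ = 1.7674 > 1 (redshift), so the source is receding.
λ'/λ₀ = √((1 + β)/(1 − β)) for a receding source ⇒ β = (r² − 1)/(r² + 1) with r = λ'/λ₀.
β = (3.1238 − 1)/(3.1238 + 1) ≈ 0.515.

0.515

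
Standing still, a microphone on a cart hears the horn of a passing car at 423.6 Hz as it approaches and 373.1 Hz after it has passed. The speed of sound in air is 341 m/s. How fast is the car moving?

f₁/f₂ = (v + v_s)/(v − v_s), so v_s = v · (f₁ − f₂)/(f₁ + f₂).
v_s = 341 × (423.6 − 373.1)/(423.6 + 373.1) = 341 × 50.5/796.7 ≈ 21.6 m/s.

21.6 m/s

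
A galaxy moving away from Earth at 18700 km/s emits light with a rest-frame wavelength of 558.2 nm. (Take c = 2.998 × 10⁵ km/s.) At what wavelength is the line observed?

594.2 nm

β = v/c = 18700/299800 = 0.0624.
Relativistic Doppler for wavelength: λ' = λ₀ · √((1 + β)/(1 − β)).
λ' = 558.2 × √(1.0624/0.9376) = 558.2 × 1.06445 ≈ 594.2 nm.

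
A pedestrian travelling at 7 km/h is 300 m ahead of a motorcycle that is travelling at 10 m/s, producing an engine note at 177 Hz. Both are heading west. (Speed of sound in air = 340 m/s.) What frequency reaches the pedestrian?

7 km/h = 1.944 m/s.
The pedestrian is ahead, so the motorcycle is moving toward it while the pedestrian is moving away from the motorcycle.
With source approaching and observer receding, f' = f · (v − v_o)/(v − v_s).
f' = 177 × (340 − 1.944)/(340 − 10) = 177 × 338.06/330 ≈ 181 Hz.

181 Hz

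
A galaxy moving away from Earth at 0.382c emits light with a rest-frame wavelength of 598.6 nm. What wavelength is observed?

Relativistic Doppler for wavelength: λ' = λ₀ · √((1 + β)/(1 − β)).
λ' = 598.6 × √(1.3820/0.6180) = 598.6 × 1.49541 ≈ 895.2 nm.

895.2 nm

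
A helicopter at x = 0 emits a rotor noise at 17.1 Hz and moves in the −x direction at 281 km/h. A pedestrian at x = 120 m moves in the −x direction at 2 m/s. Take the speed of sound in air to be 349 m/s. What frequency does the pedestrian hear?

281 km/h = 78.06 m/s.
The observer lies on the +x side, so the source is heading away from the observer and the observer is heading toward the source.
General Doppler shift: f' = f · (v + v_o)/(v + v_s).
f' = 17.1 × (349 + 2)/(349 + 78.06) = 17.1 × 351/427.06 ≈ 14.1 Hz.

14.1 Hz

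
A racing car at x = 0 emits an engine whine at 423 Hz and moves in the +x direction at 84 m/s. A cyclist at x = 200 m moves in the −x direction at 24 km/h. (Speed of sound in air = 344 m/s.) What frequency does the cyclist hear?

571 Hz

24 km/h = 6.667 m/s.
The observer lies on the +x side, so the source is heading toward the observer and the observer is heading toward the source.
Both move, so f' = f · (v + v_o)/(v − v_s).
f' = 423 × (344 + 6.667)/(344 − 84) = 423 × 350.67/260 ≈ 571 Hz.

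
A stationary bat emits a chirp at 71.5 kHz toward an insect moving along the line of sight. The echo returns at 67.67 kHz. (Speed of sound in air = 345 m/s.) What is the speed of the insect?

9.5 m/s

Double Doppler shift off a moving reflector: f₂ = f₀ · (v + u)/(v − u) (u > 0 toward emitter).
Rearranging, u = v · (f₂ − f₀)/(f₂ + f₀) = 345 × -3.83/139.17 ≈ -9.5 m/s.
So the insect is moving at 9.5 m/s away from the emitter.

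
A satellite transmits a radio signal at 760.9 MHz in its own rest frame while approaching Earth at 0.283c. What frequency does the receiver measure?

Relativistic Doppler for frequency: f' = f₀ · √((1 + β)/(1 − β)).
f' = 760.9 × √(1.2830/0.7170) = 760.9 × 1.33768 ≈ 1017.8 MHz.

1017.8 MHz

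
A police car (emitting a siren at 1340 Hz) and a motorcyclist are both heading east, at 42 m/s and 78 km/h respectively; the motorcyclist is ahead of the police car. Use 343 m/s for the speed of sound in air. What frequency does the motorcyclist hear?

1431 Hz

78 km/h = 21.67 m/s.
The motorcyclist is ahead, so the police car is moving toward it while the motorcyclist is moving away from the police car.
Both move, so f' = f · (v − v_o)/(v − v_s).
f' = 1340 × (343 − 21.67)/(343 − 42) = 1340 × 321.33/301 ≈ 1431 Hz.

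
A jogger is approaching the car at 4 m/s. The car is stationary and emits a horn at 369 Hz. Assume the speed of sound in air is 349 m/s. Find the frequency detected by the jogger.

373 Hz

Moving observer, stationary source: f' = f · (v + v_o)/v.
f' = 369 × (349 + 4)/349 = 369 × 353/349 ≈ 373 Hz.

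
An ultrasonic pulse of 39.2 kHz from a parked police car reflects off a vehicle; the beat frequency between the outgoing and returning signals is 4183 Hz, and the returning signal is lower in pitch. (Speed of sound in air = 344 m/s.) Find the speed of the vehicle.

19.4 m/s

Double Doppler shift off a moving reflector: f₂ = f₀ · (v + u)/(v − u) (u > 0 toward emitter).
Returning signal is lower, so f₂ = f₀ − Δf = 39200 − 4183 = 35017 Hz.
Rearranging, u = v · (f₂ − f₀)/(f₂ + f₀) = 344 × -4183/74217 ≈ -19.4 m/s.
So the vehicle is moving at 19.4 m/s away from the emitter.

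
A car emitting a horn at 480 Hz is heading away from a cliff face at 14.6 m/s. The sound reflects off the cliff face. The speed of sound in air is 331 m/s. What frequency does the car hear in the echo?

The cliff face receives the sound from a moving source: f₁ = f₀ · v/(v + v_e) = 480 × 331/345.6 ≈ 460 Hz.
On the return leg the car is a moving observer: f₂ = f₁ · (v − v_e)/v = 460 × 316.4/331 ≈ 439 Hz.

439 Hz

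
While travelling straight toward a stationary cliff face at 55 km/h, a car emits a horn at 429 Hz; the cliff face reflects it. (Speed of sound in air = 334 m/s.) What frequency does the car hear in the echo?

55 km/h = 15.28 m/s.
The cliff face receives the sound from a moving source: f₁ = f₀ · v/(v − v_e) = 429 × 334/318.72 ≈ 450 Hz.
On the return leg the car is a moving observer: f₂ = f₁ · (v + v_e)/v = 450 × 349.28/334 ≈ 470 Hz.

470 Hz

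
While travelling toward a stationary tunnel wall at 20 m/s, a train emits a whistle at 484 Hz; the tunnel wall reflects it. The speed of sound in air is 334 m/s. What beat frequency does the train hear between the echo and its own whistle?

62 Hz

The tunnel wall receives the sound from a moving source: f₁ = f₀ · v/(v − v_e) = 484 × 334/314 ≈ 514.8 Hz.
On the return leg the train is a moving observer: f₂ = f₁ · (v + v_e)/v = 514.8 × 354/334 ≈ 545.7 Hz.
Equivalently f₂ = f₀ · (v + v_e)/(v − v_e).
Beat against the emitted tone: |f₂ − f₀| = 2v_e·f₀/(v − v_e) = 2 × 20 × 484/314 ≈ 62 Hz.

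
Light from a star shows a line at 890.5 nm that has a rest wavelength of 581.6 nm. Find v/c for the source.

0.402

λ'/λ₀ = 1.5311 > 1 (redshift), so the source is receding.
λ'/λ₀ = √((1 + β)/(1 − β)) for a receding source ⇒ β = (r² − 1)/(r² + 1) with r = λ'/λ₀.
β = (2.3443 − 1)/(2.3443 + 1) ≈ 0.402.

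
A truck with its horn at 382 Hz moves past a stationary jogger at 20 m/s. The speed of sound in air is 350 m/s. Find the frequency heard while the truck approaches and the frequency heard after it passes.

405 Hz approaching; 361 Hz receding

Approaching: f₁ = f · v/(v − v_s) = 382 × 350/330 ≈ 405 Hz.
Receding: f₂ = f · v/(v + v_s) = 382 × 350/370 ≈ 361 Hz.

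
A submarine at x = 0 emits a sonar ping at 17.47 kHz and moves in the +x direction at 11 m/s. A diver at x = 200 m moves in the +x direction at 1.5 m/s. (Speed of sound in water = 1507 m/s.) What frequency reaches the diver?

The observer lies on the +x side, so the source is heading toward the observer and the observer is heading away from the source.
General Doppler shift: f' = f · (v − v_o)/(v − v_s).
f' = 17.47 × (1507 − 1.5)/(1507 − 11) = 17.47 × 1505.5/1496 ≈ 17.58 kHz.

17.58 kHz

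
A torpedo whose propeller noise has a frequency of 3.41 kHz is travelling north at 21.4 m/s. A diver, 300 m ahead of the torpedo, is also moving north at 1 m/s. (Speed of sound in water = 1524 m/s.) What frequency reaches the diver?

3.46 kHz

The diver is ahead, so the torpedo is moving toward it while the diver is moving away from the torpedo.
Both move, so f' = f · (v − v_o)/(v − v_s).
f' = 3.41 × (1524 − 1)/(1524 − 21.4) = 3.41 × 1523/1502.6 ≈ 3.46 kHz.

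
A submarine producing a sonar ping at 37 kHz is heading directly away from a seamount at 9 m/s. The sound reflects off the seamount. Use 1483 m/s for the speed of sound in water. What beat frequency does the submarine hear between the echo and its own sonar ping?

The seamount receives the sound from a moving source: f₁ = f₀ · v/(v + v_e) = 37 × 1483/1492 ≈ 36.777 kHz.
On the return leg the submarine is a moving observer: f₂ = f₁ · (v − v_e)/v = 36.777 × 1474/1483 ≈ 36.554 kHz.
Equivalently f₂ = f₀ · (v − v_e)/(v + v_e).
Beat against the emitted tone (with f₀ = 37000 Hz): |f₂ − f₀| = 2v_e·f₀/(v + v_e) = 2 × 9 × 37000/1492 ≈ 446 Hz.

446 Hz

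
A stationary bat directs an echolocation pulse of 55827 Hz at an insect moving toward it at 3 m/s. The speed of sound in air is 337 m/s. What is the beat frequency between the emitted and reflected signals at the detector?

1003 Hz

At the insect (a moving observer), f₁ = f₀ · (v + u)/v = 55827 × 340/337 ≈ 56324 Hz.
On reflection it acts as a source moving toward the stationary detector: f₂ = f₁ · v/(v − u) = 56324 × 337/334 ≈ 56830 Hz.
Beat frequency: |f₂ − f₀| = 2u·f₀/(v − u) = 2 × 3 × 55827/334 ≈ 1003 Hz.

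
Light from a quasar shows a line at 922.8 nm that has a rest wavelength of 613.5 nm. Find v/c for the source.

λ'/λ₀ = 1.5042 > 1 (redshift), so the source is receding.
λ'/λ₀ = √((1 + β)/(1 − β)) for a receding source ⇒ β = (r² − 1)/(r² + 1) with r = λ'/λ₀.
β = (2.2625 − 1)/(2.2625 + 1) ≈ 0.387.

0.387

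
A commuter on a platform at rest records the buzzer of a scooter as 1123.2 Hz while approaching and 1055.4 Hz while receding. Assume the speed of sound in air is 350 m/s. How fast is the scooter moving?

10.9 m/s

f₁/f₂ = (v + v_s)/(v − v_s), so v_s = v · (f₁ − f₂)/(f₁ + f₂).
v_s = 350 × (1123.2 − 1055.4)/(1123.2 + 1055.4) = 350 × 67.8/2178.6 ≈ 10.9 m/s.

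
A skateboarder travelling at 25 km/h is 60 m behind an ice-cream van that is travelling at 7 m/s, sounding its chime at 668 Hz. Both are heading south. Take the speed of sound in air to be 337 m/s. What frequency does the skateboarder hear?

668 Hz

25 km/h = 6.944 m/s.
The skateboarder is behind, so the ice-cream van is moving away from it while the skateboarder is moving toward the ice-cream van.
With source receding and observer approaching, f' = f · (v + v_o)/(v + v_s).
f' = 668 × (337 + 6.944)/(337 + 7) = 668 × 343.94/344 ≈ 668 Hz.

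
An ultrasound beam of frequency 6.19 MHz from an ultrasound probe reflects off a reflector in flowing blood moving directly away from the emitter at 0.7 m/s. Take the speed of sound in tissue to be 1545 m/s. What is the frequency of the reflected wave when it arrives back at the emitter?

6.184 MHz

At the reflector in flowing blood (a moving observer), f₁ = f₀ · (v − u)/v = 6.19 × 1544.3/1545 ≈ 6.187 MHz.
On reflection it acts as a source moving away from the stationary detector: f₂ = f₁ · v/(v + u) = 6.187 × 1545/1545.7 ≈ 6.184 MHz.
Equivalently f₂ = f₀ · (v − u)/(v + u).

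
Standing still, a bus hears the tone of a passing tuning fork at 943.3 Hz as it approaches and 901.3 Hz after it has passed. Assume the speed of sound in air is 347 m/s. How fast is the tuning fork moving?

7.9 m/s

f₁/f₂ = (v + v_s)/(v − v_s), so v_s = v · (f₁ − f₂)/(f₁ + f₂).
v_s = 347 × (943.3 − 901.3)/(943.3 + 901.3) = 347 × 42.0/1844.6 ≈ 7.9 m/s.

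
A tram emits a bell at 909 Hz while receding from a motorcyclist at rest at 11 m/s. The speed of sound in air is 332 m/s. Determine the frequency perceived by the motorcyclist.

880 Hz

Moving source, stationary observer: f' = f · v/(v + v_s) since the source is receding.
f' = 909 × 332/(332 + 11) = 909 × 332/343 ≈ 880 Hz.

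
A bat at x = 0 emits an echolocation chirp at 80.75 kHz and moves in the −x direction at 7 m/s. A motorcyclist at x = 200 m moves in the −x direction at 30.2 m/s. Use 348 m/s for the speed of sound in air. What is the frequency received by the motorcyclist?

The observer lies on the +x side, so the source is heading away from the observer and the observer is heading toward the source.
General Doppler shift: f' = f · (v + v_o)/(v + v_s).
f' = 80.75 × (348 + 30.2)/(348 + 7) = 80.75 × 378.2/355 ≈ 86.0 kHz.

86.0 kHz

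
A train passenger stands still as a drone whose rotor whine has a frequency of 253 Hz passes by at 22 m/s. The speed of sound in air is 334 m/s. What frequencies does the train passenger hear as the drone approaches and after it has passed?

271 Hz approaching; 237 Hz receding

Approaching: f₁ = f · v/(v − v_s) = 253 × 334/312 ≈ 271 Hz.
Receding: f₂ = f · v/(v + v_s) = 253 × 334/356 ≈ 237 Hz.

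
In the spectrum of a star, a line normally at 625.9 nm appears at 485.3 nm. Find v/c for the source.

0.249

λ'/λ₀ = 0.7754 < 1 (blueshift), so the source is approaching.
λ'/λ₀ = √((1 − β)/(1 + β)) for an approaching source ⇒ β = (1 − r²)/(1 + r²) with r = λ'/λ₀.
β = (1 − 0.6012)/(1 + 0.6012) ≈ 0.249.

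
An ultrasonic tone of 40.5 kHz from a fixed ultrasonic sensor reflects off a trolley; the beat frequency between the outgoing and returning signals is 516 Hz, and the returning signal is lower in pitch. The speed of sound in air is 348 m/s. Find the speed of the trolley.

2.23 m/s

Double Doppler shift off a moving reflector: f₂ = f₀ · (v + u)/(v − u) (u > 0 toward emitter).
Returning signal is lower, so f₂ = f₀ − Δf = 40500 − 516 = 39984 Hz.
Rearranging, u = v · (f₂ − f₀)/(f₂ + f₀) = 348 × -516/80484 ≈ -2.23 m/s.
So the trolley is moving at 2.23 m/s away from the emitter.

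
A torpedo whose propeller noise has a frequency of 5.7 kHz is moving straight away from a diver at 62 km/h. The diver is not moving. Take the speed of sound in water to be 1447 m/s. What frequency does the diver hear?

5.63 kHz

62 km/h = 17.22 m/s.
With the source moving away from a stationary observer, f' = f · v/(v + v_s).
f' = 5.7 × 1447/(1447 + 17.22) = 5.7 × 1447/1464 ≈ 5.63 kHz.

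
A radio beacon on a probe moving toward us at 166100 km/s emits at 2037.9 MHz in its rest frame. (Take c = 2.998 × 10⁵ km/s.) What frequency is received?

β = v/c = 166100/299800 = 0.5540.
Relativistic Doppler for frequency: f' = f₀ · √((1 + β)/(1 − β)).
f' = 2037.9 × √(1.5540/0.4460) = 2037.9 × 1.86673 ≈ 3804.2 MHz.

3804.2 MHz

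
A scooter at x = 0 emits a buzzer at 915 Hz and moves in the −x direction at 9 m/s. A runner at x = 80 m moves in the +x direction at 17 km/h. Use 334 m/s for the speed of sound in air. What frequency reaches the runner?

17 km/h = 4.722 m/s.
The observer lies on the +x side, so the source is heading away from the observer and the observer is heading away from the source.
General Doppler shift: f' = f · (v − v_o)/(v + v_s).
f' = 915 × (334 − 4.722)/(334 + 9) = 915 × 329.28/343 ≈ 878 Hz.

878 Hz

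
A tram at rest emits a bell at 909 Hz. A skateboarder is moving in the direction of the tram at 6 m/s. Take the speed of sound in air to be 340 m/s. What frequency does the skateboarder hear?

925 Hz

Only the observer moves, toward the source, so f' = f · (v + v_o)/v.
f' = 909 × (340 + 6)/340 = 909 × 346/340 ≈ 925 Hz.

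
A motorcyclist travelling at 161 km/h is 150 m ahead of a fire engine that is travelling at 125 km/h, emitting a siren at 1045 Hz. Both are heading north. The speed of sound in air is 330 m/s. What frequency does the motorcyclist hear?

1010 Hz

125 km/h = 34.72 m/s; 161 km/h = 44.72 m/s.
The motorcyclist is ahead, so the fire engine is moving toward it while the motorcyclist is moving away from the fire engine.
With source approaching and observer receding, f' = f · (v − v_o)/(v − v_s).
f' = 1045 × (330 − 44.72)/(330 − 34.72) = 1045 × 285.28/295.28 ≈ 1010 Hz.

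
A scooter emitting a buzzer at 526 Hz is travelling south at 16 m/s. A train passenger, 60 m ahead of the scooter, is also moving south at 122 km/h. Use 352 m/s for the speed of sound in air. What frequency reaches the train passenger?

498 Hz

122 km/h = 33.89 m/s.
The train passenger is ahead, so the scooter is moving toward it while the train passenger is moving away from the scooter.
With source approaching and observer receding, f' = f · (v − v_o)/(v − v_s).
f' = 526 × (352 − 33.89)/(352 − 16) = 526 × 318.11/336 ≈ 498 Hz.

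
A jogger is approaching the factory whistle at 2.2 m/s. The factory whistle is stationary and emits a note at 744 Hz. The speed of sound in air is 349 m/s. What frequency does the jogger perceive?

Only the observer moves, toward the source, so f' = f · (v + v_o)/v.
f' = 744 × (349 + 2.2)/349 = 744 × 351.2/349 ≈ 749 Hz.

749 Hz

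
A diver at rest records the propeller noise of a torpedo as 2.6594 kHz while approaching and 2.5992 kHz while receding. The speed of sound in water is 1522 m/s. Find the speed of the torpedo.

17.4 m/s

f₁/f₂ = (v + v_s)/(v − v_s), so v_s = v · (f₁ − f₂)/(f₁ + f₂).
v_s = 1522 × (2.6594 − 2.5992)/(2.6594 + 2.5992) = 1522 × 0.0602/5.2586 ≈ 17.4 m/s.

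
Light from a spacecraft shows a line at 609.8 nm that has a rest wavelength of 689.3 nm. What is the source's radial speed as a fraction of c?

λ'/λ₀ = 0.8847 < 1 (blueshift), so the source is approaching.
λ'/λ₀ = √((1 − β)/(1 + β)) for an approaching source ⇒ β = (1 − r²)/(1 + r²) with r = λ'/λ₀.
β = (1 − 0.7826)/(1 + 0.7826) ≈ 0.122.

0.122c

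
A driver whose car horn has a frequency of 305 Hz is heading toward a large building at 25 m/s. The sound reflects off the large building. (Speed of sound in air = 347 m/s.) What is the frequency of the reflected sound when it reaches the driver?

352 Hz

The large building receives the sound from a moving source: f₁ = f₀ · v/(v − v_e) = 305 × 347/322 ≈ 329 Hz.
On the return leg the driver is a moving observer: f₂ = f₁ · (v + v_e)/v = 329 × 372/347 ≈ 352 Hz.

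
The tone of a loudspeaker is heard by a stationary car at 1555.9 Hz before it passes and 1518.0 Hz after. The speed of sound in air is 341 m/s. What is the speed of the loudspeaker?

4.2 m/s

f₁/f₂ = (v + v_s)/(v − v_s), so v_s = v · (f₁ − f₂)/(f₁ + f₂).
v_s = 341 × (1555.9 − 1518.0)/(1555.9 + 1518.0) = 341 × 37.9/3073.9 ≈ 4.2 m/s.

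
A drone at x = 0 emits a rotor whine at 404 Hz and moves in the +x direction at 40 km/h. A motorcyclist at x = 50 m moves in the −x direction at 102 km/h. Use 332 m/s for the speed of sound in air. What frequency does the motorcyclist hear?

454 Hz

40 km/h = 11.11 m/s; 102 km/h = 28.33 m/s.
The observer lies on the +x side, so the source is heading toward the observer and the observer is heading toward the source.
With source approaching and observer approaching, f' = f · (v + v_o)/(v − v_s).
f' = 404 × (332 + 28.33)/(332 − 11.11) = 404 × 360.33/320.89 ≈ 454 Hz.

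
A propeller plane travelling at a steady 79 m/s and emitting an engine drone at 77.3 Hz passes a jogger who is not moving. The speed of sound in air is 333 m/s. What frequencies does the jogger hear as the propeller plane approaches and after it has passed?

101 Hz approaching; 62 Hz receding

Approaching: f₁ = f · v/(v − v_s) = 77.3 × 333/254 ≈ 101 Hz.
Receding: f₂ = f · v/(v + v_s) = 77.3 × 333/412 ≈ 62 Hz.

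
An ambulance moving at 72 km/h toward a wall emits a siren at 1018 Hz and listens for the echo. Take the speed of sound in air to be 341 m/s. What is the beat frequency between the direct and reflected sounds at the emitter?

72 km/h = 20 m/s.
The wall receives the sound from a moving source: f₁ = f₀ · v/(v − v_e) = 1018 × 341/321 ≈ 1081.4 Hz.
On the return leg the ambulance is a moving observer: f₂ = f₁ · (v + v_e)/v = 1081.4 × 361/341 ≈ 1144.9 Hz.
Beat against the emitted tone: |f₂ − f₀| = 2v_e·f₀/(v − v_e) = 2 × 20 × 1018/321 ≈ 127 Hz.

127 Hz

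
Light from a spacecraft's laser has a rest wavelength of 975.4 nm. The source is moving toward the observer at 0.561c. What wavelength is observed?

Relativistic Doppler for wavelength: λ' = λ₀ · √((1 − β)/(1 + β)).
λ' = 975.4 × √(0.4390/1.5610) = 975.4 × 0.53031 ≈ 517.3 nm.

517.3 nm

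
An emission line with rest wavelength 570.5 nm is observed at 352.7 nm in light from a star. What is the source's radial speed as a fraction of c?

λ'/λ₀ = 0.6182 < 1 (blueshift), so the source is approaching.
λ'/λ₀ = √((1 − β)/(1 + β)) for an approaching source ⇒ β = (1 − r²)/(1 + r²) with r = λ'/λ₀.
β = (1 − 0.3822)/(1 + 0.3822) ≈ 0.447.

0.447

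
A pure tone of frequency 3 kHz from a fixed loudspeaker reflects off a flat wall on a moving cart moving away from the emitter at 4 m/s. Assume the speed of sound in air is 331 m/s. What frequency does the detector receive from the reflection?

The flat wall on a moving cart first receives the wave as a moving observer: f₁ = f₀ · (v − u)/v = 3 × (331 − 4)/331 ≈ 2.96 kHz.
The reflection then acts as a moving source: f₂ = f₁ · v/(v + u) ≈ 2.93 kHz.
Equivalently f₂ = f₀ · (v − u)/(v + u).

2.93 kHz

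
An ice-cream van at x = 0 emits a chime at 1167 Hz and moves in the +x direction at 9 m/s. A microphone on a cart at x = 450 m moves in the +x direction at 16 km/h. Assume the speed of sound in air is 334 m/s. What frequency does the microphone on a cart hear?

16 km/h = 4.444 m/s.
The observer lies on the +x side, so the source is heading toward the observer and the observer is heading away from the source.
General Doppler shift: f' = f · (v − v_o)/(v − v_s).
f' = 1167 × (334 − 4.444)/(334 − 9) = 1167 × 329.56/325 ≈ 1183 Hz.

1183 Hz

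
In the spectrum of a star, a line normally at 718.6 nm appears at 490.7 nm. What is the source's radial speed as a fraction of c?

0.364c

λ'/λ₀ = 0.6829 < 1 (blueshift), so the source is approaching.
λ'/λ₀ = √((1 − β)/(1 + β)) for an approaching source ⇒ β = (1 − r²)/(1 + r²) with r = λ'/λ₀.
β = (1 − 0.4663)/(1 + 0.4663) ≈ 0.364.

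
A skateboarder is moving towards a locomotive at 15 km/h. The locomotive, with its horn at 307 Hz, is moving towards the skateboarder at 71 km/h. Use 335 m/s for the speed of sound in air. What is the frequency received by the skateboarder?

71 km/h = 19.72 m/s; 15 km/h = 4.167 m/s.
General Doppler shift: f' = f · (v + v_o)/(v − v_s).
f' = 307 × (335 + 4.167)/(335 − 19.72) = 307 × 339.17/315.28 ≈ 330 Hz.

330 Hz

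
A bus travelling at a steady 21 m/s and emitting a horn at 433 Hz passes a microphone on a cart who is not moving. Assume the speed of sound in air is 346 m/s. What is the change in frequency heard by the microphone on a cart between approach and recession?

Approaching: f₁ = f · v/(v − v_s) = 433 × 346/325 ≈ 461.0 Hz.
Receding: f₂ = f · v/(v + v_s) = 433 × 346/367 ≈ 408.2 Hz.
Drop: f₁ − f₂ = 2f·v·v_s/(v² − v_s²) = 2 × 433 × 346 × 21/(346² − 21²) ≈ 52.8 Hz.

52.8 Hz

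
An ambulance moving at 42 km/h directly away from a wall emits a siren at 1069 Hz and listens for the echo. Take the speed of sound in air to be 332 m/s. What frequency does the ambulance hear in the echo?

996 Hz

42 km/h = 11.67 m/s.
The wall receives the sound from a moving source: f₁ = f₀ · v/(v + v_e) = 1069 × 332/343.67 ≈ 1033 Hz.
On the return leg the ambulance is a moving observer: f₂ = f₁ · (v − v_e)/v = 1033 × 320.33/332 ≈ 996 Hz.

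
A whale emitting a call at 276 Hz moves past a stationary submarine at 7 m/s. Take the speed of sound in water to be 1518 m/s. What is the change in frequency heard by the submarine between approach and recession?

2.55 Hz

Approaching: f₁ = f · v/(v − v_s) = 276 × 1518/1511 ≈ 277.28 Hz.
Receding: f₂ = f · v/(v + v_s) = 276 × 1518/1525 ≈ 274.73 Hz.
Drop: f₁ − f₂ = 2f·v·v_s/(v² − v_s²) = 2 × 276 × 1518 × 7/(1518² − 7²) ≈ 2.55 Hz.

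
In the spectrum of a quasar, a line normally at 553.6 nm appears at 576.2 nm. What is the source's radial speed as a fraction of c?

0.040c

λ'/λ₀ = 1.0408 > 1 (redshift), so the source is receding.
λ'/λ₀ = √((1 + β)/(1 − β)) for a receding source ⇒ β = (r² − 1)/(r² + 1) with r = λ'/λ₀.
β = (1.0833 − 1)/(1.0833 + 1) ≈ 0.040.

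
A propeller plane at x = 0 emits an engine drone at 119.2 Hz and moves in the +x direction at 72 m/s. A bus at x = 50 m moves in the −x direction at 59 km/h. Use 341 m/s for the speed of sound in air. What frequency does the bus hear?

158 Hz

59 km/h = 16.39 m/s.
The observer lies on the +x side, so the source is heading toward the observer and the observer is heading toward the source.
With source approaching and observer approaching, f' = f · (v + v_o)/(v − v_s).
f' = 119.2 × (341 + 16.39)/(341 − 72) = 119.2 × 357.39/269 ≈ 158 Hz.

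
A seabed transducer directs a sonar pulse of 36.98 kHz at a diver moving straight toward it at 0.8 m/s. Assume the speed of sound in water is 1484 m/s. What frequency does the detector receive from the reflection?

37.0 kHz

The diver first receives the wave as a moving observer: f₁ = f₀ · (v + u)/v = 36.98 × (1484 + 0.8)/1484 ≈ 37.0 kHz.
On reflection it acts as a source moving toward the stationary detector: f₂ = f₁ · v/(v − u) = 37.0 × 1484/1483.2 ≈ 37.0 kHz.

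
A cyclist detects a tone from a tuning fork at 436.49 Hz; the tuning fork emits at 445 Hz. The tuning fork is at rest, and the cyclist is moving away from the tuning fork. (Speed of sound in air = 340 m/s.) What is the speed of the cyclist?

f' = f · (v − v_o)/v ⇒ v_o = v · |f'/f − 1|.
v_o = 340 × |436.49/445 − 1| = 340 × 0.01912 ≈ 6.5 m/s.

6.5 m/s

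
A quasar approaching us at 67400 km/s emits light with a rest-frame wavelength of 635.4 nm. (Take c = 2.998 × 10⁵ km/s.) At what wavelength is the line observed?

β = v/c = 67400/299800 = 0.2248.
Relativistic Doppler for wavelength: λ' = λ₀ · √((1 − β)/(1 + β)).
λ' = 635.4 × √(0.7752/1.2248) = 635.4 × 0.79555 ≈ 505.5 nm.

505.5 nm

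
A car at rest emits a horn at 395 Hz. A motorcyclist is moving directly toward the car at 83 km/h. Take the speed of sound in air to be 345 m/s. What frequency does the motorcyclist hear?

83 km/h = 23.06 m/s.
Moving observer, stationary source: f' = f · (v + v_o)/v.
f' = 395 × (345 + 23.06)/345 = 395 × 368.06/345 ≈ 421 Hz.

421 Hz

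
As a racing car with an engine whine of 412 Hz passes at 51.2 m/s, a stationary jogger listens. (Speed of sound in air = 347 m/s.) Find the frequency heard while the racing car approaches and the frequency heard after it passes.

Approaching: f₁ = f · v/(v − v_s) = 412 × 347/295.8 ≈ 483 Hz.
Receding: f₂ = f · v/(v + v_s) = 412 × 347/398.2 ≈ 359 Hz.

483 Hz approaching; 359 Hz receding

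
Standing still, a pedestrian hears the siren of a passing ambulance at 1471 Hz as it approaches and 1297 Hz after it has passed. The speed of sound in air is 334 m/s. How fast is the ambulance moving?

f₁/f₂ = (v + v_s)/(v − v_s), so v_s = v · (f₁ − f₂)/(f₁ + f₂).
v_s = 334 × (1471 − 1297)/(1471 + 1297) = 334 × 174/2768 ≈ 21.0 m/s.

21.0 m/s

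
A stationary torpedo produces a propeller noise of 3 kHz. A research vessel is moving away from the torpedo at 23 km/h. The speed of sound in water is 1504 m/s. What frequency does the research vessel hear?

2.99 kHz

23 km/h = 6.389 m/s.
Moving observer, stationary source: f' = f · (v − v_o)/v.
f' = 3 × (1504 − 6.389)/1504 = 3 × 1497.6/1504 ≈ 2.99 kHz.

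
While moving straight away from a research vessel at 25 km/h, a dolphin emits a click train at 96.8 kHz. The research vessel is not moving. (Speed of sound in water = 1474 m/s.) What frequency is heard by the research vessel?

96.3 kHz

25 km/h = 6.944 m/s.
With the source moving away from a stationary observer, f' = f · v/(v + v_s).
f' = 96.8 × 1474/(1474 + 6.944) = 96.8 × 1474/1481 ≈ 96.3 kHz.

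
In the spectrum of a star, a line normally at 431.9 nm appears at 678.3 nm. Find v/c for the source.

λ'/λ₀ = 1.5705 > 1 (redshift), so the source is receding.
λ'/λ₀ = √((1 + β)/(1 − β)) for a receding source ⇒ β = (r² − 1)/(r² + 1) with r = λ'/λ₀.
β = (2.4665 − 1)/(2.4665 + 1) ≈ 0.423.

0.423c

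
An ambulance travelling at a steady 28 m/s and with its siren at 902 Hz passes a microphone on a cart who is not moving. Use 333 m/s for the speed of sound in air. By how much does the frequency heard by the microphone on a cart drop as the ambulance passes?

Approaching: f₁ = f · v/(v − v_s) = 902 × 333/305 ≈ 985 Hz.
Receding: f₂ = f · v/(v + v_s) = 902 × 333/361 ≈ 832 Hz.
Drop: f₁ − f₂ = 2f·v·v_s/(v² − v_s²) = 2 × 902 × 333 × 28/(333² − 28²) ≈ 153 Hz.

153 Hz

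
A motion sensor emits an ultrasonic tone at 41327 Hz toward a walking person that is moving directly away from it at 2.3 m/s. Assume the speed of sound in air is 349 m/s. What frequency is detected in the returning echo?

The walking person first receives the wave as a moving observer: f₁ = f₀ · (v − u)/v = 41327 × (349 − 2.3)/349 ≈ 41055 Hz.
On reflection it acts as a source moving away from the stationary detector: f₂ = f₁ · v/(v + u) = 41055 × 349/351.3 ≈ 40786 Hz.

40786 Hz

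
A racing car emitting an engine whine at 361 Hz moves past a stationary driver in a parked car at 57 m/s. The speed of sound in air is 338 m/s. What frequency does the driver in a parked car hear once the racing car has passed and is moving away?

309 Hz

Receding: f₂ = f · v/(v + v_s) = 361 × 338/395 ≈ 309 Hz.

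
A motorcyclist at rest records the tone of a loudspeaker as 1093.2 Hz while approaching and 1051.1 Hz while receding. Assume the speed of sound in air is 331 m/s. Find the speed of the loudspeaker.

6.5 m/s

f₁/f₂ = (v + v_s)/(v − v_s), so v_s = v · (f₁ − f₂)/(f₁ + f₂).
v_s = 331 × (1093.2 − 1051.1)/(1093.2 + 1051.1) = 331 × 42.1/2144.3 ≈ 6.5 m/s.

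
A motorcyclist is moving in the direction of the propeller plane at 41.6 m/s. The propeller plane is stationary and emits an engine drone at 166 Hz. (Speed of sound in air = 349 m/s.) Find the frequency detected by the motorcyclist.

Only the observer moves, toward the source, so f' = f · (v + v_o)/v.
f' = 166 × (349 + 41.6)/349 = 166 × 390.6/349 ≈ 186 Hz.

186 Hz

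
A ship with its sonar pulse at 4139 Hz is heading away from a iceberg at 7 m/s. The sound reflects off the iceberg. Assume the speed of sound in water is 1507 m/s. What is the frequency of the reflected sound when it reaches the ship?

The iceberg receives the sound from a moving source: f₁ = f₀ · v/(v + v_e) = 4139 × 1507/1514 ≈ 4120 Hz.
On the return leg the ship is a moving observer: f₂ = f₁ · (v − v_e)/v = 4120 × 1500/1507 ≈ 4101 Hz.

4101 Hz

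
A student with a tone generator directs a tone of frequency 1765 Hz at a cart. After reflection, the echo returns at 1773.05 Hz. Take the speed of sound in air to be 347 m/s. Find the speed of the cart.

0.79 m/s

Double Doppler shift off a moving reflector: f₂ = f₀ · (v + u)/(v − u) (u > 0 toward emitter).
Rearranging, u = v · (f₂ − f₀)/(f₂ + f₀) = 347 × 8.05/3538.05 ≈ 0.79 m/s.
So the cart is moving at 0.79 m/s toward the emitter.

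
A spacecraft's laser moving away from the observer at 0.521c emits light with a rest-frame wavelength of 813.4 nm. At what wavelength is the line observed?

1449.4 nm

Relativistic Doppler for wavelength: λ' = λ₀ · √((1 + β)/(1 − β)).
λ' = 813.4 × √(1.5210/0.4790) = 813.4 × 1.78196 ≈ 1449.4 nm.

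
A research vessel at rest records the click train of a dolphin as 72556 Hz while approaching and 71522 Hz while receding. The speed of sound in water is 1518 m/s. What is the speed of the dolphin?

f₁/f₂ = (v + v_s)/(v − v_s), so v_s = v · (f₁ − f₂)/(f₁ + f₂).
v_s = 1518 × (72556 − 71522)/(72556 + 71522) = 1518 × 1034/144078 ≈ 10.9 m/s.

10.9 m/s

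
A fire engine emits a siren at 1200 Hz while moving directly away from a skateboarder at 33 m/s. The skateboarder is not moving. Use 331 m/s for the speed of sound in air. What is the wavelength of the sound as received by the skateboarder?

30.3 cm

Moving source, stationary observer: f' = f · v/(v + v_s) since the source is receding.
f' = 1200 × 331/(331 + 33) ≈ 1091 Hz.
λ' = v/f' = 331/1091.21 ≈ 30.3 cm.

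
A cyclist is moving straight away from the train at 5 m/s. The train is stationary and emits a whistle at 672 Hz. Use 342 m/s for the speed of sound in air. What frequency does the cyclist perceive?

Only the observer moves, away from the source, so f' = f · (v − v_o)/v.
f' = 672 × (342 − 5)/342 = 672 × 337/342 ≈ 662 Hz.

662 Hz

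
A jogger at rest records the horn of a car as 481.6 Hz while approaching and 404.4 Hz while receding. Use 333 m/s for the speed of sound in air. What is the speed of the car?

f₁/f₂ = (v + v_s)/(v − v_s), so v_s = v · (f₁ − f₂)/(f₁ + f₂).
v_s = 333 × (481.6 − 404.4)/(481.6 + 404.4) = 333 × 77.2/886.0 ≈ 29 m/s.

29 m/s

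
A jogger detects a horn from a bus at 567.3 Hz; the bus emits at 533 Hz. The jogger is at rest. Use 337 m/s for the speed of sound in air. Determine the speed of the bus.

20.4 m/s

f' > f, so the bus is approaching.
f' = f · v/(v − v_s) ⇒ v_s = v · |1 − f/f'|.
v_s = 337 × |1 − 533/567.3| = 337 × 0.06046 ≈ 20.4 m/s.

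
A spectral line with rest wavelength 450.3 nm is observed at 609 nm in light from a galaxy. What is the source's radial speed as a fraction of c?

λ'/λ₀ = 1.3524 > 1 (redshift), so the source is receding.
λ'/λ₀ = √((1 + β)/(1 − β)) for a receding source ⇒ β = (r² − 1)/(r² + 1) with r = λ'/λ₀.
β = (1.8291 − 1)/(1.8291 + 1) ≈ 0.293.

0.293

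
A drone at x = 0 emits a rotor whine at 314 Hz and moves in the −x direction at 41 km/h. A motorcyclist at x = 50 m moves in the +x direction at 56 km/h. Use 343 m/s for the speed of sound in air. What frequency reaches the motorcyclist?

41 km/h = 11.39 m/s; 56 km/h = 15.56 m/s.
The observer lies on the +x side, so the source is heading away from the observer and the observer is heading away from the source.
General Doppler shift: f' = f · (v − v_o)/(v + v_s).
f' = 314 × (343 − 15.56)/(343 + 11.39) = 314 × 327.44/354.39 ≈ 290 Hz.

290 Hz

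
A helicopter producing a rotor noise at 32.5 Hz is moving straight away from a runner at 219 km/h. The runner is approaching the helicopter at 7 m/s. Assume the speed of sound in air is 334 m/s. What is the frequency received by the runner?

219 km/h = 60.83 m/s.
Both move, so f' = f · (v + v_o)/(v + v_s).
f' = 32.5 × (334 + 7)/(334 + 60.83) = 32.5 × 341/394.83 ≈ 28.1 Hz.

28.1 Hz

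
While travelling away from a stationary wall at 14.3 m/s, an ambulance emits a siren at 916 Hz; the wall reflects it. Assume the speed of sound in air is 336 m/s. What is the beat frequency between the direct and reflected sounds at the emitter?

The wall receives the sound from a moving source: f₁ = f₀ · v/(v + v_e) = 916 × 336/350.3 ≈ 878.6 Hz.
On the return leg the ambulance is a moving observer: f₂ = f₁ · (v − v_e)/v = 878.6 × 321.7/336 ≈ 841.2 Hz.
Beat against the emitted tone: |f₂ − f₀| = 2v_e·f₀/(v + v_e) = 2 × 14.3 × 916/350.3 ≈ 75 Hz.

75 Hz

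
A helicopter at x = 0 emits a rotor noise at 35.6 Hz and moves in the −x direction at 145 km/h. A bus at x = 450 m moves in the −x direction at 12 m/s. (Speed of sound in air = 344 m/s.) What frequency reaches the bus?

145 km/h = 40.28 m/s.
The observer lies on the +x side, so the source is heading away from the observer and the observer is heading toward the source.
General Doppler shift: f' = f · (v + v_o)/(v + v_s).
f' = 35.6 × (344 + 12)/(344 + 40.28) = 35.6 × 356/384.28 ≈ 33.0 Hz.

33.0 Hz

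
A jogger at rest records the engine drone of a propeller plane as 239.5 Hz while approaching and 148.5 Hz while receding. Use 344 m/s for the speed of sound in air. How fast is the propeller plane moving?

81 m/s

f₁/f₂ = (v + v_s)/(v − v_s), so v_s = v · (f₁ − f₂)/(f₁ + f₂).
v_s = 344 × (239.5 − 148.5)/(239.5 + 148.5) = 344 × 91.0/388.0 ≈ 81 m/s.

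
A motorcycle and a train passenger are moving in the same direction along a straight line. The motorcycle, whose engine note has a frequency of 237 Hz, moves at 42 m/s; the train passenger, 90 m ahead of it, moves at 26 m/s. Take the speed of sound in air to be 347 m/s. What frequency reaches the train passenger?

The train passenger is ahead, so the motorcycle is moving toward it while the train passenger is moving away from the motorcycle.
Both move, so f' = f · (v − v_o)/(v − v_s).
f' = 237 × (347 − 26)/(347 − 42) = 237 × 321/305 ≈ 249 Hz.

249 Hz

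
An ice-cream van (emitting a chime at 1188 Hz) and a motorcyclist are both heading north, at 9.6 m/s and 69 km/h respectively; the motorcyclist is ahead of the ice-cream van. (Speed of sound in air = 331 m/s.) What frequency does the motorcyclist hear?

69 km/h = 19.17 m/s.
The motorcyclist is ahead, so the ice-cream van is moving toward it while the motorcyclist is moving away from the ice-cream van.
Both move, so f' = f · (v − v_o)/(v − v_s).
f' = 1188 × (331 − 19.17)/(331 − 9.6) = 1188 × 311.83/321.4 ≈ 1153 Hz.

1153 Hz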